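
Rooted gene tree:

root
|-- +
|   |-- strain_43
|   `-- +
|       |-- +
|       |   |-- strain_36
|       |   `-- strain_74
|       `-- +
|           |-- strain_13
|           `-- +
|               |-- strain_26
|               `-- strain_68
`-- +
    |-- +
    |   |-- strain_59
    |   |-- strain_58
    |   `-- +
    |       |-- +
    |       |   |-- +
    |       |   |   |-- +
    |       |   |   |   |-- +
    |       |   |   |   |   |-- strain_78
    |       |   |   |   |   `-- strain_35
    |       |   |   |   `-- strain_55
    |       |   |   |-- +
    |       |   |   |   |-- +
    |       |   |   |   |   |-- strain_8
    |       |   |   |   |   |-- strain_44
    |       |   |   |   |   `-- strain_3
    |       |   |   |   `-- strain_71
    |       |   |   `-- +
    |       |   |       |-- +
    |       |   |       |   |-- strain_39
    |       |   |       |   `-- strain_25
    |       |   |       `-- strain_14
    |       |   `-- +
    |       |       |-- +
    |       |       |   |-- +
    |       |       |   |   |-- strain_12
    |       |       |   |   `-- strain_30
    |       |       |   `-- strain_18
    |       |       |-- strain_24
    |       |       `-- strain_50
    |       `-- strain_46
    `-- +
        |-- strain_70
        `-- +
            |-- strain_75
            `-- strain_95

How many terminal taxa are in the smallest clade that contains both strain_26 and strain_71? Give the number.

27

The MRCA of strain_26 and strain_71 is the root, so the clade is the entire tree.
That clade contains 27 terminal taxa: strain_12, strain_13, strain_14, strain_18, strain_24, strain_25, strain_26, strain_3, strain_30, strain_35, strain_36, strain_39, strain_43, strain_44, strain_46, strain_50, strain_55, strain_58, strain_59, strain_68, strain_70, strain_71, strain_74, strain_75, strain_78, strain_8, strain_95.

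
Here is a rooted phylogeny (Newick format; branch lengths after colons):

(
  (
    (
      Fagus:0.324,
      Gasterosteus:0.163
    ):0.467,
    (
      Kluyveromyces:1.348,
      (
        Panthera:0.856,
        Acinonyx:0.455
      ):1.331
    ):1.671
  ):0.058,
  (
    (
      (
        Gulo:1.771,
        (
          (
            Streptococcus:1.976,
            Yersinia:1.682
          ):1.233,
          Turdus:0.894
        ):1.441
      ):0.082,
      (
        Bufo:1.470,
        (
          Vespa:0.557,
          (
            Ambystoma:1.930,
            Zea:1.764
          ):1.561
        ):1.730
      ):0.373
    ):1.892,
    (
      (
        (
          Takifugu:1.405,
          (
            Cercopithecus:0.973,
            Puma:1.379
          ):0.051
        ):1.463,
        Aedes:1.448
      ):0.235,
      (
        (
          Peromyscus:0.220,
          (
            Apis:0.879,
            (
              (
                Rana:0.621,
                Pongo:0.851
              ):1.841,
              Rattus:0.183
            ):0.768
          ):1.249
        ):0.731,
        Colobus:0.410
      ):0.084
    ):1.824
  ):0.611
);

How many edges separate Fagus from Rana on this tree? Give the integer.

The MRCA of Fagus and Rana is the root of the tree.
From Fagus up to that node: 3 branches. From Rana up to the same node: 8 branches. Total: 3 + 8 = 11.

11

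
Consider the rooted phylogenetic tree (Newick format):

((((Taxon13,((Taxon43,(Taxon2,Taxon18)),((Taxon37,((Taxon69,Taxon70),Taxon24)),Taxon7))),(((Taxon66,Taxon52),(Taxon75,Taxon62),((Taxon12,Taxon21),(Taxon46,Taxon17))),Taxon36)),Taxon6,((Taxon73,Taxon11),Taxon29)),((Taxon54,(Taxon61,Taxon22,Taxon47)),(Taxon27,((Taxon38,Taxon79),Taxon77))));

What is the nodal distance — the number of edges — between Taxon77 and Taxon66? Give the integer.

The MRCA of Taxon77 and Taxon66 is the root of the tree.
From Taxon77 up to that node: 4 branches. From Taxon66 up to the same node: 6 branches. Total: 4 + 6 = 10.

10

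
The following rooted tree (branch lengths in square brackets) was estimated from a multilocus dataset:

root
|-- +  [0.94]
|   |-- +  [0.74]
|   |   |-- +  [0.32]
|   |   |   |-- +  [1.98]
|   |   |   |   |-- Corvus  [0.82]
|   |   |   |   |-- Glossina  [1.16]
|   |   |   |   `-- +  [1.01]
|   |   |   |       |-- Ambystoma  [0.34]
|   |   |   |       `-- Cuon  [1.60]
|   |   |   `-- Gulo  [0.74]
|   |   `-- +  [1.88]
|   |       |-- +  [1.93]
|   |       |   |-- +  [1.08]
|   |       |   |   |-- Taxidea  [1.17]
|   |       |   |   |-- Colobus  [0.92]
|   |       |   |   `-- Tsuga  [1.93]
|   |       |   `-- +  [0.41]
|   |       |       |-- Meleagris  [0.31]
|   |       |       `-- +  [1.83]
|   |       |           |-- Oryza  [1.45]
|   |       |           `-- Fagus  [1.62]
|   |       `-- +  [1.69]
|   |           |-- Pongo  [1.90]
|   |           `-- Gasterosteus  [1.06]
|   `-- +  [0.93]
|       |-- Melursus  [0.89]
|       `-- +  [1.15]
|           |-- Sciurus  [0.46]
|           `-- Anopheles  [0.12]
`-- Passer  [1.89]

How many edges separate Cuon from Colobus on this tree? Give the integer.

8

The MRCA of Cuon and Colobus is the node subtending (((Corvus,Glossina,(Ambystoma,Cuon)),Gulo),(((Taxidea,Colobus,Tsuga),(Meleagris,(Oryza,Fagus))),(Pongo,Gasterosteus))).
From Cuon up to that node: 4 branches. From Colobus up to the same node: 4 branches. Total: 4 + 4 = 8.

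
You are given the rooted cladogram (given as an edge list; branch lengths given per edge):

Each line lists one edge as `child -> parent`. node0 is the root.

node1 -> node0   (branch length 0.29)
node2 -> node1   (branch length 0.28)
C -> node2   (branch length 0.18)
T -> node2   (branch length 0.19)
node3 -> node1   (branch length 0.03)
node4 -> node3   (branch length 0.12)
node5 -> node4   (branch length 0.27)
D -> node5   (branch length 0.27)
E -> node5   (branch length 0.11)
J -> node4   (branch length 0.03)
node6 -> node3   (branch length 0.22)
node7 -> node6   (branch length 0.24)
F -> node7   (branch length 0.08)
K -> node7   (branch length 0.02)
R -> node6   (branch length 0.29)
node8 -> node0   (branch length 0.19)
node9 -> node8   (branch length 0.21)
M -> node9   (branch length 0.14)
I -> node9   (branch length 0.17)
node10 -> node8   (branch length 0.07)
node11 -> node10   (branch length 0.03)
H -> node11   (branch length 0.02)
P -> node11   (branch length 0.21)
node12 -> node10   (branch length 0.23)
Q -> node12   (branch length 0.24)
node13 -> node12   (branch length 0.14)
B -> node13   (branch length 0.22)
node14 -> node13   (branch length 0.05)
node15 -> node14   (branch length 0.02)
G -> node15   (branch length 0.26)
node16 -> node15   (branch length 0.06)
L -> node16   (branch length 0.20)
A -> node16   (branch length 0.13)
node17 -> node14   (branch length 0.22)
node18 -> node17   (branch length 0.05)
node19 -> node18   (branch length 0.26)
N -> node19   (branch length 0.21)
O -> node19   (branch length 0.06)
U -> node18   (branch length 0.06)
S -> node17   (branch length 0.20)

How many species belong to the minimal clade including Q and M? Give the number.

The MRCA of Q and M is the node subtending ((M,I),((H,P),(Q,(B,((G,(L,A)),(((N,O),U),S)))))).
That clade contains 13 terminal taxa: A, B, G, H, I, L, M, N, O, P, Q, S, U.

13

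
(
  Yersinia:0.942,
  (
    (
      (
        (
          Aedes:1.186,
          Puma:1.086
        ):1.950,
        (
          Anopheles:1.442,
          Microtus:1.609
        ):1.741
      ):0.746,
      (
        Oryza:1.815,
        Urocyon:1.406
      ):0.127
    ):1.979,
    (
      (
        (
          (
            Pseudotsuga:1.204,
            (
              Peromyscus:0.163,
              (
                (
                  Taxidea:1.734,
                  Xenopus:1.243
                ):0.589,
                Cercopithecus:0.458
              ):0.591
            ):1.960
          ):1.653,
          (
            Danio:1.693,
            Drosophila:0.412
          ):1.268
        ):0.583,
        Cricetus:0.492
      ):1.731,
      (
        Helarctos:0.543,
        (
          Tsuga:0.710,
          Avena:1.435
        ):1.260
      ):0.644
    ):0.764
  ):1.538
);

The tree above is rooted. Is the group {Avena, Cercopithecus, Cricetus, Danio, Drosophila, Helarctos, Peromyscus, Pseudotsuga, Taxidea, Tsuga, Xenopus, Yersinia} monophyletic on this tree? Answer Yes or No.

No

The MRCA of the listed taxa is the root, so the smallest clade containing them is the whole tree.
That clade also contains Aedes, Anopheles, Microtus, Oryza, Puma, Urocyon, which are not in the proposed group, so the group is not monophyletic.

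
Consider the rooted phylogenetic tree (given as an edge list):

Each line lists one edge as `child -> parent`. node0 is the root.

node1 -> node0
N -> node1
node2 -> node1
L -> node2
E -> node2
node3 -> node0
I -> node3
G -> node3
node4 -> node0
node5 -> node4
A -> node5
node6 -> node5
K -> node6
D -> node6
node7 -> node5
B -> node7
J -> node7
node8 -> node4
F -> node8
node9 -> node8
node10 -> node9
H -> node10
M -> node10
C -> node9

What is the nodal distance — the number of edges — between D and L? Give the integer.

The MRCA of D and L is the root of the tree.
From D up to that node: 4 branches. From L up to the same node: 3 branches. Total: 4 + 3 = 7.

7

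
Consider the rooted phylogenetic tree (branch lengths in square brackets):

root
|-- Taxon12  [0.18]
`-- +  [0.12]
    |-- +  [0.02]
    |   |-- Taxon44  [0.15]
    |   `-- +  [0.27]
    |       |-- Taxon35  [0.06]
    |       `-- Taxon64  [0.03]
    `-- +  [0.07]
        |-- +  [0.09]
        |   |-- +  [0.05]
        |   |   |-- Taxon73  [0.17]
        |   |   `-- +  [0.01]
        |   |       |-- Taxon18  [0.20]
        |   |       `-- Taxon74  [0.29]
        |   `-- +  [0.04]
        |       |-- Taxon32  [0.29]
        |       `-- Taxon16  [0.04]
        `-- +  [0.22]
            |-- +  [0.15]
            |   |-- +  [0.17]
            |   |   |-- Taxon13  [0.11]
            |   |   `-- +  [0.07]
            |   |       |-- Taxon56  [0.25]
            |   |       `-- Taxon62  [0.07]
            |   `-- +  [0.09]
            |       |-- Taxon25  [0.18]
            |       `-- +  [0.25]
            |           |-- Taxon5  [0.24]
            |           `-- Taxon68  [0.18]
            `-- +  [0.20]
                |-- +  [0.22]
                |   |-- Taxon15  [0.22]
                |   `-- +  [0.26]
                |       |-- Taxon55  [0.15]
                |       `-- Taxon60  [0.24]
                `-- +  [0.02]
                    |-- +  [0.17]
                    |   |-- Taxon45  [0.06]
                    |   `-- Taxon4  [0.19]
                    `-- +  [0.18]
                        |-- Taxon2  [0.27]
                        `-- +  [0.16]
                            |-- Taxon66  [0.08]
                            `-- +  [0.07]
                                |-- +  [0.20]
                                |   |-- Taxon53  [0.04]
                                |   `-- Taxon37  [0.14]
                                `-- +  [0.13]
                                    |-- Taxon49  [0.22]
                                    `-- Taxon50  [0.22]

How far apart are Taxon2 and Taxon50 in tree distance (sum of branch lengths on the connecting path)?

0.85

The path runs Taxon2 → … → MRCA → … → Taxon50; the MRCA is the node subtending (Taxon2,(Taxon66,((Taxon53,Taxon37),(Taxon49,Taxon50)))).
Branch lengths along that path: 0.27 + 0.16 + 0.07 + 0.13 + 0.22 = 0.85.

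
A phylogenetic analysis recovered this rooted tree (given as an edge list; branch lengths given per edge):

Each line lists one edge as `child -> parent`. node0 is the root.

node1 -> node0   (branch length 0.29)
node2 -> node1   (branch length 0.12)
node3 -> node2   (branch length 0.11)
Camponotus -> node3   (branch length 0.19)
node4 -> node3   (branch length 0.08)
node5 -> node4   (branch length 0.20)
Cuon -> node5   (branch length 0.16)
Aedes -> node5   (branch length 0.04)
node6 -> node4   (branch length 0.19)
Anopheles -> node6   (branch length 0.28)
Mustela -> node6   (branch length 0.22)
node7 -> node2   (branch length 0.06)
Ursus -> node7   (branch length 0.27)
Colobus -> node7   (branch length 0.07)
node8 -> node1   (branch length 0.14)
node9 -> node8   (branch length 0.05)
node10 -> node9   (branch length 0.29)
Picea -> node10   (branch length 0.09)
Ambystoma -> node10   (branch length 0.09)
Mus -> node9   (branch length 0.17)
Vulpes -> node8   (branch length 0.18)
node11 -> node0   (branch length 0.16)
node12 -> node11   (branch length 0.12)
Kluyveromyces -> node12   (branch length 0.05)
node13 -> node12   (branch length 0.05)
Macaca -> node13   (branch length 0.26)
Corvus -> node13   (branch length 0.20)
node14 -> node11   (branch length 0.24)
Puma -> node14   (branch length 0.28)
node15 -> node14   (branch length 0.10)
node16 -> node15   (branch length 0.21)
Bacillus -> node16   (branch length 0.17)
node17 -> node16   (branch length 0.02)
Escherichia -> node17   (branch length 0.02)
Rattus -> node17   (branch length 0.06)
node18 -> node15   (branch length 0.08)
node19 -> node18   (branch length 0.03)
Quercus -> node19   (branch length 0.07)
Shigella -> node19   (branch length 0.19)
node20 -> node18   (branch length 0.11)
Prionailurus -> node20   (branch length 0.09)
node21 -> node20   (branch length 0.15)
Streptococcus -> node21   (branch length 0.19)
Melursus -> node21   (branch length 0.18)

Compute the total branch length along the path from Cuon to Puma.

The path runs Cuon → … → MRCA → … → Puma; the MRCA is the root of the tree.
Branch lengths along that path: 0.16 + 0.20 + 0.08 + 0.11 + 0.12 + 0.29 + 0.16 + 0.24 + 0.28 = 1.64.

1.64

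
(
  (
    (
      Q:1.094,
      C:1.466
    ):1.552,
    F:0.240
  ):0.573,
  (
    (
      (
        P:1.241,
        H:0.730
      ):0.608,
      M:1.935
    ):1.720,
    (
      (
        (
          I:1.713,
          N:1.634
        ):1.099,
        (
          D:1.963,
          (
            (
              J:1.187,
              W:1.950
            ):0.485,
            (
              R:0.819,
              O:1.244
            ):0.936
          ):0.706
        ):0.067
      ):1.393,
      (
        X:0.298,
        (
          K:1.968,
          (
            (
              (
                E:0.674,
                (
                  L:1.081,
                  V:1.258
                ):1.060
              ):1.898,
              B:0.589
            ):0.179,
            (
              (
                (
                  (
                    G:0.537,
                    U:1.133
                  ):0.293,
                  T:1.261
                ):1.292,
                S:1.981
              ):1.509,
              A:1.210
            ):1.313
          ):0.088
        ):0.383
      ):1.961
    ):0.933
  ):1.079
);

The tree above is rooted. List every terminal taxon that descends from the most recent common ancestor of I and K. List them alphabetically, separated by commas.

Tracing I: it sits inside (I,N).
Tracing K: it sits inside (K,(((E,(L,V)),B),((((G,U),T),S),A))).
The smallest clade enclosing both is (((I,N),(D,((J,W),(R,O)))),(X,(K,(((E,(L,V)),B),((((G,U),T),S),A))))); the answer is its 18 terminal taxa in alphabetical order.

A, B, D, E, G, I, J, K, L, N, O, R, S, T, U, V, W, X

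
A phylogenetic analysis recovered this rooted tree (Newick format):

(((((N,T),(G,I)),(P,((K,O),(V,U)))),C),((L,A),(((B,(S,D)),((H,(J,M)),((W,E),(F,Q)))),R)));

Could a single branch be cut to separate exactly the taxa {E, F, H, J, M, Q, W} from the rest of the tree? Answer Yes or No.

The most recent common ancestor of these taxa subtends ((H,(J,M)),((W,E),(F,Q))).
That clade has exactly 7 tips — every listed taxon and nothing else — so the group is monophyletic.

Yes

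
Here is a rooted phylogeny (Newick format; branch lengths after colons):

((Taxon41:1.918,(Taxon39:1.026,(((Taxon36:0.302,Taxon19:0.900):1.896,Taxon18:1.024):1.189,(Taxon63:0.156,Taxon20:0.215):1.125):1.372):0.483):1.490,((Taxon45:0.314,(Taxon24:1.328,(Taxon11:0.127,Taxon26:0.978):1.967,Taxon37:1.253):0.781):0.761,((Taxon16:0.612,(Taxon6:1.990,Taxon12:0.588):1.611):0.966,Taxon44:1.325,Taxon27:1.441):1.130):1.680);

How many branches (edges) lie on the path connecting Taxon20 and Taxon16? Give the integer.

The MRCA of Taxon20 and Taxon16 is the root of the tree.
From Taxon20 up to that node: 5 branches. From Taxon16 up to the same node: 4 branches. Total: 5 + 4 = 9.

9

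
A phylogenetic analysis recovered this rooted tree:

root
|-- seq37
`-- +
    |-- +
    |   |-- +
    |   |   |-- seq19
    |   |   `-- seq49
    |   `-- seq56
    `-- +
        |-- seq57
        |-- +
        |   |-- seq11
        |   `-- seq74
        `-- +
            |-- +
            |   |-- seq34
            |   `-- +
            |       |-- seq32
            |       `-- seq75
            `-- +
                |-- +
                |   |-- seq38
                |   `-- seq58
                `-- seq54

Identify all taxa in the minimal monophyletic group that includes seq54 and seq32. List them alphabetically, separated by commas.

seq32, seq34, seq38, seq54, seq58, seq75

Tracing seq54: it sits inside ((seq38,seq58),seq54).
Tracing seq32: it sits inside (seq32,seq75).
The smallest clade enclosing both is ((seq34,(seq32,seq75)),((seq38,seq58),seq54)); the answer is its 6 terminal taxa in alphabetical order.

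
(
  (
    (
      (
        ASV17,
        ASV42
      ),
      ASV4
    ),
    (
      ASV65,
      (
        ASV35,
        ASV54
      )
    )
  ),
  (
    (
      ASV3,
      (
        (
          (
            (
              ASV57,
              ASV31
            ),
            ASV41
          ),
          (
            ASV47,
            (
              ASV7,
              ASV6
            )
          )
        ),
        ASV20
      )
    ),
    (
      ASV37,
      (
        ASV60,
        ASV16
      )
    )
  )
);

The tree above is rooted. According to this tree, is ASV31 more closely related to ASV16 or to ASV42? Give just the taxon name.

ASV16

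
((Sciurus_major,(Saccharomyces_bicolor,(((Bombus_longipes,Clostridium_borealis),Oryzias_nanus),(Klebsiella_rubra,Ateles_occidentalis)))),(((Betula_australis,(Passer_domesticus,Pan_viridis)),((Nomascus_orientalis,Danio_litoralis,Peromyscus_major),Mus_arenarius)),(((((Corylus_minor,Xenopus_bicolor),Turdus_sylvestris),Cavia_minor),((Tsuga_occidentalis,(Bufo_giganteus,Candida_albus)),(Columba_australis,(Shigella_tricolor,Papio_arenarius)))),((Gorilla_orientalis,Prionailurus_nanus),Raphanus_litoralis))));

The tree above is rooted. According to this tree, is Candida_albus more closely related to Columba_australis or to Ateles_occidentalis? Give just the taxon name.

Columba_australis

The MRCA of Candida_albus and Columba_australis subtends ((Tsuga_occidentalis,(Bufo_giganteus,Candida_albus)),(Columba_australis,(Shigella_tricolor,Papio_arenarius))) (6 taxa).
The MRCA of Candida_albus and Ateles_occidentalis is the root, subtending the entire tree (27 taxa).
The first is nested inside the second, so Candida_albus shares a more recent common ancestor with Columba_australis.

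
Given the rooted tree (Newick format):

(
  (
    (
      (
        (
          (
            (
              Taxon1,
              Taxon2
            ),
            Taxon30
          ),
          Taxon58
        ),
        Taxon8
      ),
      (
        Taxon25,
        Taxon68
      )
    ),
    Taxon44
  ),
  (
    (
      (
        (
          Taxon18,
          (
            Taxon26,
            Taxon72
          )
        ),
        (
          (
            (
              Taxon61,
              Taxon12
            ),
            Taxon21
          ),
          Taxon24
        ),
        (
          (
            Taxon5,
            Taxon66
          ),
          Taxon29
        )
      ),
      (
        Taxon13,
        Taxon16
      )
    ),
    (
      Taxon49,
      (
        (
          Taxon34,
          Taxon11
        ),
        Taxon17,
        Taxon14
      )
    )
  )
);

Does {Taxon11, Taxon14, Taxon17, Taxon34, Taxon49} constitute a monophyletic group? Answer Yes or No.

Yes

The most recent common ancestor of these taxa subtends (Taxon49,((Taxon34,Taxon11),Taxon17,Taxon14)).
That clade has exactly 5 tips — every listed taxon and nothing else — so the group is monophyletic.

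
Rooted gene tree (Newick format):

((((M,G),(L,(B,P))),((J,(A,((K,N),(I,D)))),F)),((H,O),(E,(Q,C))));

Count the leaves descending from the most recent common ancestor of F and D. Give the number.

The MRCA of F and D is the node subtending ((J,(A,((K,N),(I,D)))),F).
That clade contains 7 terminal taxa: A, D, F, I, J, K, N.

7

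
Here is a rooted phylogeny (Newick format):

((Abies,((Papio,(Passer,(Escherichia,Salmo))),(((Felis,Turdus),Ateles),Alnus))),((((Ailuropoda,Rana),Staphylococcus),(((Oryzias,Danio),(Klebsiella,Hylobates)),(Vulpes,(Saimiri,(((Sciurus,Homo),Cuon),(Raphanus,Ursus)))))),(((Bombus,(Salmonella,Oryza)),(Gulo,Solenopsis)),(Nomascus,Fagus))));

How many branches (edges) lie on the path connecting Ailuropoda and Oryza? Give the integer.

9

The MRCA of Ailuropoda and Oryza is the node subtending ((((Ailuropoda,Rana),Staphylococcus),(((Oryzias,Danio),(Klebsiella,Hylobates)),(Vulpes,(Saimiri,(((Sciurus,Homo),Cuon),(Raphanus,Ursus)))))),(((Bombus,(Salmonella,Oryza)),(Gulo,Solenopsis)),(Nomascus,Fagus))).
From Ailuropoda up to that node: 4 branches. From Oryza up to the same node: 5 branches. Total: 4 + 5 = 9.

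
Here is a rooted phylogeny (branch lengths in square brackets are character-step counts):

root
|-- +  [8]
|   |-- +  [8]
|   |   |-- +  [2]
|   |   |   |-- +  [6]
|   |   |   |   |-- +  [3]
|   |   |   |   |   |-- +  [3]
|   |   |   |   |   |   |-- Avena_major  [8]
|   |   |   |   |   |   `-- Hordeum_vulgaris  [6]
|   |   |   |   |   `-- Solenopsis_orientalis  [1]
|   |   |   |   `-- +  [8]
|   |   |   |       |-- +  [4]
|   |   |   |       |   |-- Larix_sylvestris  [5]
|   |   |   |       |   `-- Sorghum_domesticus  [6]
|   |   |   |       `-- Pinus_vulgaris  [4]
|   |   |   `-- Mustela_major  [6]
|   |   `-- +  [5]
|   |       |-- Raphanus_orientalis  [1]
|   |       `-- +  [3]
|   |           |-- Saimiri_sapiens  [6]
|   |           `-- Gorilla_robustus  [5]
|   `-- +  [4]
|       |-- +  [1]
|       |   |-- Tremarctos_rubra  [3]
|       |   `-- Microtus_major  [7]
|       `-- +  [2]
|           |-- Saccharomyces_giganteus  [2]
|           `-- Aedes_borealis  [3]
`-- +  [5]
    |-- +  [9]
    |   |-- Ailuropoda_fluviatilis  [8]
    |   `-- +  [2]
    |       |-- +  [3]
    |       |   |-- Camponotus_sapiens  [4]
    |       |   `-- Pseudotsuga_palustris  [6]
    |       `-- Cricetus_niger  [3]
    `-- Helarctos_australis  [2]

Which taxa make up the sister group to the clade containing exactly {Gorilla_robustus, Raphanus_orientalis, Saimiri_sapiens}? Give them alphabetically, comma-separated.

Avena_major, Hordeum_vulgaris, Larix_sylvestris, Mustela_major, Pinus_vulgaris, Solenopsis_orientalis, Sorghum_domesticus

The clade containing exactly {Gorilla_robustus, Raphanus_orientalis, Saimiri_sapiens} attaches to the tree at the node subtending (((((Avena_major,Hordeum_vulgaris),Solenopsis_orientalis),((Larix_sylvestris,Sorghum_domesticus),Pinus_vulgaris)),Mustela_major),(Raphanus_orientalis,(Saimiri_sapiens,Gorilla_robustus))).
The other lineage descending from that same node — the sister group — is ((((Avena_major,Hordeum_vulgaris),Solenopsis_orientalis),((Larix_sylvestris,Sorghum_domesticus),Pinus_vulgaris)),Mustela_major); its 7 tips in alphabetical order are the answer.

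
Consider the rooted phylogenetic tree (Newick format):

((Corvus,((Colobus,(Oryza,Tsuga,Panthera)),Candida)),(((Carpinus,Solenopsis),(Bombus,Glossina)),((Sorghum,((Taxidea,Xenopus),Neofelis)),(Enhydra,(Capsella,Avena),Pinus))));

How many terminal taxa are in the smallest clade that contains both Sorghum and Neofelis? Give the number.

The MRCA of Sorghum and Neofelis is the node subtending (Sorghum,((Taxidea,Xenopus),Neofelis)).
That clade contains 4 terminal taxa: Neofelis, Sorghum, Taxidea, Xenopus.

4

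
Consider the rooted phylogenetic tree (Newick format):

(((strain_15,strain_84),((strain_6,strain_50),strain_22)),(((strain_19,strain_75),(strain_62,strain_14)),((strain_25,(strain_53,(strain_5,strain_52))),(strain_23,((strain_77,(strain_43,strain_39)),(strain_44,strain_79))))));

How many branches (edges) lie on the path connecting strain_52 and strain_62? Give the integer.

The MRCA of strain_52 and strain_62 is the node subtending (((strain_19,strain_75),(strain_62,strain_14)),((strain_25,(strain_53,(strain_5,strain_52))),(strain_23,((strain_77,(strain_43,strain_39)),(strain_44,strain_79))))).
From strain_52 up to that node: 5 branches. From strain_62 up to the same node: 3 branches. Total: 5 + 3 = 8.

8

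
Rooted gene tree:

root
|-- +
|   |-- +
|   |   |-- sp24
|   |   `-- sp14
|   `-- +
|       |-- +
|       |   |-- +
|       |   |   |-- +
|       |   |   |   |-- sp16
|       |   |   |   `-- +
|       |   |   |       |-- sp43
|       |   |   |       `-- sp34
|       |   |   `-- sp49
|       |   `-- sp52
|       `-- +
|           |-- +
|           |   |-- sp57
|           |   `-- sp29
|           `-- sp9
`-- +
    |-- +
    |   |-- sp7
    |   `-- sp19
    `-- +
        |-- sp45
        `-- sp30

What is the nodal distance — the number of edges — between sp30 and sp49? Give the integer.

8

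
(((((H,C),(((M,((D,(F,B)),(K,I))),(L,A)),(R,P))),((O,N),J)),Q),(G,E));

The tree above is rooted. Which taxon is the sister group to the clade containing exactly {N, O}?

J

The clade containing exactly {N, O} attaches to the tree at the node subtending ((O,N),J).
The other lineage descending from that same node — the sister group — is the single tip J.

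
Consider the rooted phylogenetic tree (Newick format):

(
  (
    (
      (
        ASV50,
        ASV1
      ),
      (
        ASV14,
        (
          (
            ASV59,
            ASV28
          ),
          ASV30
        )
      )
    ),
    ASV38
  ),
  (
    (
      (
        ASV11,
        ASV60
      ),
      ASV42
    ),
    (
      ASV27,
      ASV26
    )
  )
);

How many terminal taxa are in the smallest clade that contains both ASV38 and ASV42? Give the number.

12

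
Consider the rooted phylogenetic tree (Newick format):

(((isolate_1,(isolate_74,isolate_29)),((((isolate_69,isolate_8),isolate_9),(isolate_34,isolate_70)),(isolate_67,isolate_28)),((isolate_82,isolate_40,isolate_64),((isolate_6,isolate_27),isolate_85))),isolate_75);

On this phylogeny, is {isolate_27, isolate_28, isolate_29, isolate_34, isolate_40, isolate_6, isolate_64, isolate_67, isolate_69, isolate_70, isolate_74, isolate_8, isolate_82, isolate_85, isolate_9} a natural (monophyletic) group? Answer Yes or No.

No

The MRCA of the listed taxa subtends ((isolate_1,(isolate_74,isolate_29)),((((isolate_69,isolate_8),isolate_9),(isolate_34,isolate_70)),(isolate_67,isolate_28)),((isolate_82,isolate_40,isolate_64),((isolate_6,isolate_27),isolate_85))).
That clade also contains isolate_1, which is not in the proposed group, so the group is not monophyletic.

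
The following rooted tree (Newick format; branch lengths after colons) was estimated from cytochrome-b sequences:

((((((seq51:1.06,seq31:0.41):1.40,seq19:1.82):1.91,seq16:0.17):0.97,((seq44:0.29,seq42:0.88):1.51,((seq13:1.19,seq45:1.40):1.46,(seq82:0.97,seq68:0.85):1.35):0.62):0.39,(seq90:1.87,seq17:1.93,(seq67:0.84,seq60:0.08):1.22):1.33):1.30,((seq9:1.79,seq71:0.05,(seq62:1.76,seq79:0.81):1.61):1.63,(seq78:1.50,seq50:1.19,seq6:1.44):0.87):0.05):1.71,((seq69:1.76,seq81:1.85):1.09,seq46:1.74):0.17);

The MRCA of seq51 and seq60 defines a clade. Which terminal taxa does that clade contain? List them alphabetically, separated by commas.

seq13, seq16, seq17, seq19, seq31, seq42, seq44, seq45, seq51, seq60, seq67, seq68, seq82, seq90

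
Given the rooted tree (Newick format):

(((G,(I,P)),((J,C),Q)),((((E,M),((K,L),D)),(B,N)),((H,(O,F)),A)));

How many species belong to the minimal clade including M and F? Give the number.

11

The MRCA of M and F is the node subtending ((((E,M),((K,L),D)),(B,N)),((H,(O,F)),A)).
That clade contains 11 terminal taxa: A, B, D, E, F, H, K, L, M, N, O.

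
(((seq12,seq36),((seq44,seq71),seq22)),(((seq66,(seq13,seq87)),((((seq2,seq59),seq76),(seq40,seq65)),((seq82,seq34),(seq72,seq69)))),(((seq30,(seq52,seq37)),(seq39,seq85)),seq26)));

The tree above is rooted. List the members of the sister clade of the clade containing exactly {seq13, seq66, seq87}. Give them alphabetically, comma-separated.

seq2, seq34, seq40, seq59, seq65, seq69, seq72, seq76, seq82

The clade containing exactly {seq13, seq66, seq87} attaches to the tree at the node subtending ((seq66,(seq13,seq87)),((((seq2,seq59),seq76),(seq40,seq65)),((seq82,seq34),(seq72,seq69)))).
The other lineage descending from that same node — the sister group — is ((((seq2,seq59),seq76),(seq40,seq65)),((seq82,seq34),(seq72,seq69))); its 9 tips in alphabetical order are the answer.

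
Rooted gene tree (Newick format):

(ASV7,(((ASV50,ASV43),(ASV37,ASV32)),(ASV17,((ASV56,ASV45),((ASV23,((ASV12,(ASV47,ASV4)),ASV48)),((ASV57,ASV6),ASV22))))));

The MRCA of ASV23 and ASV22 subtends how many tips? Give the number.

8

The MRCA of ASV23 and ASV22 is the node subtending ((ASV23,((ASV12,(ASV47,ASV4)),ASV48)),((ASV57,ASV6),ASV22)).
That clade contains 8 terminal taxa: ASV12, ASV22, ASV23, ASV4, ASV47, ASV48, ASV57, ASV6.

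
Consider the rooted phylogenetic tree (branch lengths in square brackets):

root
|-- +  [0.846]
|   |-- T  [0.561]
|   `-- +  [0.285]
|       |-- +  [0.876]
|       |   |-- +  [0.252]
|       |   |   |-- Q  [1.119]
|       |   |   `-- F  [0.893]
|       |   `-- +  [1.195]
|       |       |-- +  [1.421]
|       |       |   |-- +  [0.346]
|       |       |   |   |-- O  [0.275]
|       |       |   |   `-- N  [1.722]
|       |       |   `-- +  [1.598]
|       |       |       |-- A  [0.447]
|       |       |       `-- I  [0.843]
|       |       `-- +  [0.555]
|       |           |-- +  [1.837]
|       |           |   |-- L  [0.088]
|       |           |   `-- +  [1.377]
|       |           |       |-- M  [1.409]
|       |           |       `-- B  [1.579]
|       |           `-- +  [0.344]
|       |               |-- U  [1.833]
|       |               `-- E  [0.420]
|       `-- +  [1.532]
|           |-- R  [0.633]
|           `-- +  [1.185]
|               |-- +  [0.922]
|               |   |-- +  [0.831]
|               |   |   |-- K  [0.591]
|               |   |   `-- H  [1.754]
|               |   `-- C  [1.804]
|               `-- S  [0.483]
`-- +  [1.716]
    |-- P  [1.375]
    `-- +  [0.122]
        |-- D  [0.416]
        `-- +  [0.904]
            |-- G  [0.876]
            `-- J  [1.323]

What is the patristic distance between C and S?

3.209

The path runs C → … → MRCA → … → S; the MRCA is the node subtending (((K,H),C),S).
Branch lengths along that path: 1.804 + 0.922 + 0.483 = 3.209.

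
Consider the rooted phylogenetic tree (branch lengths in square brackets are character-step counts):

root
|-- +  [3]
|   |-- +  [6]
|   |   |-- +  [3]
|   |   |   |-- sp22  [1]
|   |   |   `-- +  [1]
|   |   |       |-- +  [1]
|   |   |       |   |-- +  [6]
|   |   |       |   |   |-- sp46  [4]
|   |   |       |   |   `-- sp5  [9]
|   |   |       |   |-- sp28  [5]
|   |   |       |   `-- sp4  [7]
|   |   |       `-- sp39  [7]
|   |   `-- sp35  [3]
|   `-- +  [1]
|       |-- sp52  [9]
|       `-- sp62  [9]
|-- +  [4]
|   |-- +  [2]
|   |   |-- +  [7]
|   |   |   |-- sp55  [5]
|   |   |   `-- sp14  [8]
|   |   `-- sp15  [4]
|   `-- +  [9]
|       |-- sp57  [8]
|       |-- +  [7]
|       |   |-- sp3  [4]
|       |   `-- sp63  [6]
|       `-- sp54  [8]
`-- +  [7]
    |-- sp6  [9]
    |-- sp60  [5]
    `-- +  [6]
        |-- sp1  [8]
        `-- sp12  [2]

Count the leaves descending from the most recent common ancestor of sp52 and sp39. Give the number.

The MRCA of sp52 and sp39 is the node subtending (((sp22,(((sp46,sp5),sp28,sp4),sp39)),sp35),(sp52,sp62)).
That clade contains 9 terminal taxa: sp22, sp28, sp35, sp39, sp4, sp46, sp5, sp52, sp62.

9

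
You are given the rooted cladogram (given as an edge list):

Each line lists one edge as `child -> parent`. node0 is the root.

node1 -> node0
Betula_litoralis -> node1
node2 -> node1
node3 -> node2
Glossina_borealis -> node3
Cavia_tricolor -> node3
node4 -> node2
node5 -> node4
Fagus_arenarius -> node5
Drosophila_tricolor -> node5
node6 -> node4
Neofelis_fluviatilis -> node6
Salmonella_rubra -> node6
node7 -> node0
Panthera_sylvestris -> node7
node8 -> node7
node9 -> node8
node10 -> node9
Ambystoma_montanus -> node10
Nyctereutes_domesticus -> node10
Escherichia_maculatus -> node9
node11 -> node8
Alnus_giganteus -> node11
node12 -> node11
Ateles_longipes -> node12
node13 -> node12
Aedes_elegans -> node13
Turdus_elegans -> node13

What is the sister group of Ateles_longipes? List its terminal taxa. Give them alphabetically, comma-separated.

Ateles_longipes attaches to the tree at the node subtending (Ateles_longipes,(Aedes_elegans,Turdus_elegans)).
The other lineage descending from that same node — the sister group — is (Aedes_elegans,Turdus_elegans); its 2 tips in alphabetical order are the answer.

Aedes_elegans, Turdus_elegans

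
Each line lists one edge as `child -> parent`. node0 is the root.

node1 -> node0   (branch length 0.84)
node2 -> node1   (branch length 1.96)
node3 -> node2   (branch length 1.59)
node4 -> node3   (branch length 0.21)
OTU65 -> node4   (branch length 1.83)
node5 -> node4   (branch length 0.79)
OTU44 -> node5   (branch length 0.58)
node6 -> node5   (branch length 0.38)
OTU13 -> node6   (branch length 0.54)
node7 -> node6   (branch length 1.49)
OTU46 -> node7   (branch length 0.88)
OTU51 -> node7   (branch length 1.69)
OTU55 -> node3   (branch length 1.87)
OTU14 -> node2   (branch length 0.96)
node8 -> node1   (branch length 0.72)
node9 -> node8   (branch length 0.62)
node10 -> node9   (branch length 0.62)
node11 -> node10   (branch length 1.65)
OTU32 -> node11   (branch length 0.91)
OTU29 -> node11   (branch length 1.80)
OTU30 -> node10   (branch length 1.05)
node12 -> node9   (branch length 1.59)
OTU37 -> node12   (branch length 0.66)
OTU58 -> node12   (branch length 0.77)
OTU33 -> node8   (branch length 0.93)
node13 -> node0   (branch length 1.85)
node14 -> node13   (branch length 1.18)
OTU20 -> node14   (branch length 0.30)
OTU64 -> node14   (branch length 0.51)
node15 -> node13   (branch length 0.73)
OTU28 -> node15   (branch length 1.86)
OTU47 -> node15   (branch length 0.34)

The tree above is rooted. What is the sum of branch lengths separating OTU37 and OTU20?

The path runs OTU37 → … → MRCA → … → OTU20; the MRCA is the root of the tree.
Branch lengths along that path: 0.66 + 1.59 + 0.62 + 0.72 + 0.84 + 1.85 + 1.18 + 0.30 = 7.76.

7.76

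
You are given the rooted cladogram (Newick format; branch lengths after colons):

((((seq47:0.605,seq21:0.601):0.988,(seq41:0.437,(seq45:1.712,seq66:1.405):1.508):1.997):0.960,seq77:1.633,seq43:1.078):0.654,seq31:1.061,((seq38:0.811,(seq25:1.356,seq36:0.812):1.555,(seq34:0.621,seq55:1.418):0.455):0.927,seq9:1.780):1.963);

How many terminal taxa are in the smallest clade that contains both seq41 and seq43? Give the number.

The MRCA of seq41 and seq43 is the node subtending (((seq47,seq21),(seq41,(seq45,seq66))),seq77,seq43).
That clade contains 7 terminal taxa: seq21, seq41, seq43, seq45, seq47, seq66, seq77.

7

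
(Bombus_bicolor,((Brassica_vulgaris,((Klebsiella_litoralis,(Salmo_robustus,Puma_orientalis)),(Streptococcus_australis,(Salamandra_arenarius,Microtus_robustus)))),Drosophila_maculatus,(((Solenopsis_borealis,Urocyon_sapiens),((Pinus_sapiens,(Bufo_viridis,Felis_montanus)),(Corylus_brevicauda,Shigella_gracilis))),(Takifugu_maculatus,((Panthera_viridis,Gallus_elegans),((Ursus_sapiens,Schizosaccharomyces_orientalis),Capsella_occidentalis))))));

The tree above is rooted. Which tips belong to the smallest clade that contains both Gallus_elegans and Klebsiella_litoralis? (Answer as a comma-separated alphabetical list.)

Tracing Gallus_elegans: it sits inside (Panthera_viridis,Gallus_elegans).
Tracing Klebsiella_litoralis: it sits inside (Klebsiella_litoralis,(Salmo_robustus,Puma_orientalis)).
The smallest clade enclosing both is ((Brassica_vulgaris,((Klebsiella_litoralis,(Salmo_robustus,Puma_orientalis)),(Streptococcus_australis,(Salamandra_arenarius,Microtus_robustus)))),Drosophila_maculatus,(((Solenopsis_borealis,Urocyon_sapiens),((Pinus_sapiens,(Bufo_viridis,Felis_montanus)),(Corylus_brevicauda,Shigella_gracilis))),(Takifugu_maculatus,((Panthera_viridis,Gallus_elegans),((Ursus_sapiens,Schizosaccharomyces_orientalis),Capsella_occidentalis))))); the answer is its 21 terminal taxa in alphabetical order.

Brassica_vulgaris, Bufo_viridis, Capsella_occidentalis, Corylus_brevicauda, Drosophila_maculatus, Felis_montanus, Gallus_elegans, Klebsiella_litoralis, Microtus_robustus, Panthera_viridis, Pinus_sapiens, Puma_orientalis, Salamandra_arenarius, Salmo_robustus, Schizosaccharomyces_orientalis, Shigella_gracilis, Solenopsis_borealis, Streptococcus_australis, Takifugu_maculatus, Urocyon_sapiens, Ursus_sapiens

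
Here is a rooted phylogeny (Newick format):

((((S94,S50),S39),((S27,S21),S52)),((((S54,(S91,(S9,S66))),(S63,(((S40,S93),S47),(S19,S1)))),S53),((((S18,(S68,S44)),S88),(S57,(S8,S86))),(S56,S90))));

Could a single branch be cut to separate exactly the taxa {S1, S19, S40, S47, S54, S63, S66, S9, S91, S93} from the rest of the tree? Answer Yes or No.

Yes

The most recent common ancestor of these taxa subtends ((S54,(S91,(S9,S66))),(S63,(((S40,S93),S47),(S19,S1)))).
That clade has exactly 10 tips — every listed taxon and nothing else — so the group is monophyletic.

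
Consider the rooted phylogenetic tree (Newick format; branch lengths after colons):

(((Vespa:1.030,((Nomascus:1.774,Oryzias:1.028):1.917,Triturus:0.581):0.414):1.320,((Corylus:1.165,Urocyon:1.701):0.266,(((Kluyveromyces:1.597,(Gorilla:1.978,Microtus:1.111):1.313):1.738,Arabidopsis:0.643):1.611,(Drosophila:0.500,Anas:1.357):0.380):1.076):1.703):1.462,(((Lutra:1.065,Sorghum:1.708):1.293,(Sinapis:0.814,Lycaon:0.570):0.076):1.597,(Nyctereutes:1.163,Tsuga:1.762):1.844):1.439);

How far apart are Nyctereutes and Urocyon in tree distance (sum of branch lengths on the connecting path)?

9.578

The path runs Nyctereutes → … → MRCA → … → Urocyon; the MRCA is the root of the tree.
Branch lengths along that path: 1.163 + 1.844 + 1.439 + 1.462 + 1.703 + 0.266 + 1.701 = 9.578.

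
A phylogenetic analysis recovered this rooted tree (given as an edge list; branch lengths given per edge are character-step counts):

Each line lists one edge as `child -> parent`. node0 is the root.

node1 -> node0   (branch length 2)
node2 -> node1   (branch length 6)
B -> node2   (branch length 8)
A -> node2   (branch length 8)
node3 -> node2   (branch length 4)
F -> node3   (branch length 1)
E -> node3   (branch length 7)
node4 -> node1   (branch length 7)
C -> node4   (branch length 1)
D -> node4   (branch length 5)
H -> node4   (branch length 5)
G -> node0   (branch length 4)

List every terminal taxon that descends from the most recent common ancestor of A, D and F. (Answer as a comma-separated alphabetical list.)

A, B, C, D, E, F, H

Tracing A: it sits inside (B,A,(F,E)).
Tracing D: it sits inside (C,D,H).
Tracing F: it sits inside (F,E).
The smallest clade enclosing all 3 is ((B,A,(F,E)),(C,D,H)); the answer is its 7 terminal taxa in alphabetical order.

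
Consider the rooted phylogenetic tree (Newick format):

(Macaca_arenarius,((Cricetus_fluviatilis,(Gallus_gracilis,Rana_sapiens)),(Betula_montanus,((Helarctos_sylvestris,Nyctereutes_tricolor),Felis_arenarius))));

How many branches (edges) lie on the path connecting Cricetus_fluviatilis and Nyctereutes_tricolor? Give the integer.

The MRCA of Cricetus_fluviatilis and Nyctereutes_tricolor is the node subtending ((Cricetus_fluviatilis,(Gallus_gracilis,Rana_sapiens)),(Betula_montanus,((Helarctos_sylvestris,Nyctereutes_tricolor),Felis_arenarius))).
From Cricetus_fluviatilis up to that node: 2 branches. From Nyctereutes_tricolor up to the same node: 4 branches. Total: 2 + 4 = 6.

6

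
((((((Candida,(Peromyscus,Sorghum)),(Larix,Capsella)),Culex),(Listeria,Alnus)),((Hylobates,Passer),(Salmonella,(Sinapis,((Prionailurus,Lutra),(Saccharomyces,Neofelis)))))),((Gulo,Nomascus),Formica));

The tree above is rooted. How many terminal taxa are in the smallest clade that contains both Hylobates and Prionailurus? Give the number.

The MRCA of Hylobates and Prionailurus is the node subtending ((Hylobates,Passer),(Salmonella,(Sinapis,((Prionailurus,Lutra),(Saccharomyces,Neofelis))))).
That clade contains 8 terminal taxa: Hylobates, Lutra, Neofelis, Passer, Prionailurus, Saccharomyces, Salmonella, Sinapis.

8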